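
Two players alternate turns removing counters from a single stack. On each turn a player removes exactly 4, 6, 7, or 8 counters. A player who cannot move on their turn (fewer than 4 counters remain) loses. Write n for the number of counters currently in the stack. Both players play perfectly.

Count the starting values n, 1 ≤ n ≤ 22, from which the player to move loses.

7

Classify positions by backward induction: terminal positions (no move available) are L. From any other position, the mover wins iff some move reaches an L.
n=0: no move → L
n=1: no move → L
n=2: no move → L
n=3: no move → L
n=4: W (go to 0, an L position)
n=5: W (go to 1, an L position)
n=6: W (go to 2, an L position)
n=7: W (go to 3, an L position)
n=8: W (go to 2, an L position)
n=9: W (go to 3, an L position)
n=10: W (go to 3, an L position)
n=11: W (go to 3, an L position)
n=12: L (options 8(W), 6(W), 5(W), 4(W) are all W)
n=13: L (options 9(W), 7(W), 6(W), 5(W) are all W)
n=14: L (options 10(W), 8(W), 7(W), 6(W) are all W)
n=15: L (options 11(W), 9(W), 8(W), 7(W) are all W)
n=16: W (go to 12, an L position)
n=17: W (go to 13, an L position)
n=18: W (go to 14, an L position)
n=19: W (go to 15, an L position)
n=20: W (go to 14, an L position)
n=21: W (go to 15, an L position)
n=22: W (go to 15, an L position)
L entries with 1 ≤ n ≤ 22 (n=0 is outside the asked range and is not counted): n = 1, 2, 3, 12, 13, 14, 15; that makes 7.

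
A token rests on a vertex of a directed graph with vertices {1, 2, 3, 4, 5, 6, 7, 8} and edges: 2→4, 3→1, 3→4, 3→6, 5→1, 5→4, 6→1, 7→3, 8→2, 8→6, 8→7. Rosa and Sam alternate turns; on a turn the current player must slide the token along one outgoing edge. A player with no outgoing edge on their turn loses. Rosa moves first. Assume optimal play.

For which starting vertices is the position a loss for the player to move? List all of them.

Positions with no move are L. A position that does have a move is losing for the player to move precisely when every available move leads to a winning position for the opponent. Fill in the labels:
Every edge goes from a vertex to one that appears earlier in the order 1, 4, 5, 6, 3, 7, 2, 8, so processing vertices in that order labels each vertex after all of its successors.
1: no outgoing edge → L
4: no outgoing edge → L
5: reaches L-position 4 → W
6: reaches L-position 1 → W
3: reaches L-position 4 → W
7: only reaches 3(W), which is W → L
2: reaches L-position 4 → W
8: reaches L-position 7 → W
Reading off the rows marked L gives the requested list; there are 3 such vertices.

1, 4, 7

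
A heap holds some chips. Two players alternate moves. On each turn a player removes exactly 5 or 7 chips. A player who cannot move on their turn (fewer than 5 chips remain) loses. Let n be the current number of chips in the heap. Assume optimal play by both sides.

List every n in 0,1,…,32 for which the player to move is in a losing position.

Label each position W (a win for the player to move) or L (a loss). A position with no legal move is L; any other position is W exactly when some move reaches an L, and L when every move reaches a W.
n=0: no move → L
n=1: no move → L
n=2: no move → L
n=3: no move → L
n=4: no move → L
n=5: can move to 0, which is L ⇒ W
n=6: can move to 1, which is L ⇒ W
n=7: can move to 2, which is L ⇒ W
n=8: can move to 3, which is L ⇒ W
n=9: can move to 4, which is L ⇒ W
n=10: can move to 3, which is L ⇒ W
n=11: can move to 4, which is L ⇒ W
n=12: moves to 7(W), 5(W); every one is W ⇒ L
n=13: moves to 8(W), 6(W); every one is W ⇒ L
n=14: moves to 9(W), 7(W); every one is W ⇒ L
n=15: moves to 10(W), 8(W); every one is W ⇒ L
n=16: moves to 11(W), 9(W); every one is W ⇒ L
n=17: can move to 12, which is L ⇒ W
n=18: can move to 13, which is L ⇒ W
n=19: can move to 14, which is L ⇒ W
n=20: can move to 15, which is L ⇒ W
n=21: can move to 16, which is L ⇒ W
n=22: can move to 15, which is L ⇒ W
n=23: can move to 16, which is L ⇒ W
n=24: moves to 19(W), 17(W); every one is W ⇒ L
n=25: moves to 20(W), 18(W); every one is W ⇒ L
n=26: moves to 21(W), 19(W); every one is W ⇒ L
n=27: moves to 22(W), 20(W); every one is W ⇒ L
n=28: moves to 23(W), 21(W); every one is W ⇒ L
n=29: can move to 24, which is L ⇒ W
n=30: can move to 25, which is L ⇒ W
n=31: can move to 26, which is L ⇒ W
n=32: can move to 27, which is L ⇒ W
The losing starting values of n are exactly the entries labelled L in this table (15 of them).

0, 1, 2, 3, 4, 12, 13, 14, 15, 16, 24, 25, 26, 27, 28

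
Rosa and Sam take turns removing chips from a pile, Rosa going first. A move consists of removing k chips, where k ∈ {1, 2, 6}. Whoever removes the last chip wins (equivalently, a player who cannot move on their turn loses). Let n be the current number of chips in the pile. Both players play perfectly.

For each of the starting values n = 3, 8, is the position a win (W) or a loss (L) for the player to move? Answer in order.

Work bottom-up. With no move the player to move loses. Otherwise the position is W if at least one move leads to an L position for the opponent, and L if every move leads to a W.
n=0: no move → L
n=1: reaches L-position 0 → W
n=2: reaches L-position 0 → W
n=3: only reaches 2(W), 1(W), all W → L
n=4: reaches L-position 3 → W
n=5: reaches L-position 3 → W
n=6: reaches L-position 0 → W
n=7: only reaches 6(W), 5(W), 1(W), all W → L
n=8: reaches L-position 7 → W

3: L, 8: W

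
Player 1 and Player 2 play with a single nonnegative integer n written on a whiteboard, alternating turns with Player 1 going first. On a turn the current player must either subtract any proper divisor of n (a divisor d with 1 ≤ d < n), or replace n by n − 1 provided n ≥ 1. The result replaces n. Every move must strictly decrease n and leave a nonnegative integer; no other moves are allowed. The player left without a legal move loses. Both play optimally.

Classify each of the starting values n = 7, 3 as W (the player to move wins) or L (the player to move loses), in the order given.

7: L, 3: W

Classify positions by backward induction: terminal positions (no move available) are L. From any other position, the mover wins iff some move reaches an L.
n=0: no move → L
n=1: W (go to 0, an L position)
n=2: L (sole option 1(W) is W)
n=3: W (go to 2, an L position)
n=4: W (go to 2, an L position)
n=5: L (sole option 4(W) is W)
n=6: W (go to 5, an L position)
n=7: L (sole option 6(W) is W)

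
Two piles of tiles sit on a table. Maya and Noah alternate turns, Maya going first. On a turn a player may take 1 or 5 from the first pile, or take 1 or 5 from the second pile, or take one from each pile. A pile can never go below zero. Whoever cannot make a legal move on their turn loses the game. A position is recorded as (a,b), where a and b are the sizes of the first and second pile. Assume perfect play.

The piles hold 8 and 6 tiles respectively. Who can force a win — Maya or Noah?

Noah wins.

Positions with no move are L. A position that does have a move is losing for the player to move precisely when every available move leads to a winning position for the opponent. Fill in the labels:
No move ever increases a pile, so every position that can arise here has a ≤ 8 and b ≤ 6; it is enough to label the cells with 0 ≤ a ≤ 8 and 0 ≤ b ≤ 6.
Every move lowers a or b (never raises either), so fill the grid row by row in increasing a, and left to right within a row: each cell's successors are then already labelled.
      b=0  b=1  b=2  b=3  b=4  b=5  b=6
a=0:    L    W    L    W    L    W    L
a=1:    W    W    W    W    W    W    W
a=2:    L    W    L    W    L    W    L
a=3:    W    W    W    W    W    W    W
a=4:    L    W    L    W    L    W    L
a=5:    W    W    W    W    W    W    W
a=6:    L    W    L    W    L    W    L
a=7:    W    W    W    W    W    W    W
a=8:    L    W    L    W    L    W    L
Cells with no legal move (terminal, hence L): (0,0).
The remaining L cells, each justified by listing all of its moves:
(0,2): the only move is to (0,1)(W), a W ⇒ L
(0,4): the only move is to (0,3)(W), a W ⇒ L
(0,6): moves to (0,5)(W), (0,1)(W); every one is W ⇒ L
(2,0): the only move is to (1,0)(W), a W ⇒ L
(2,2): moves to (1,2)(W), (2,1)(W), (1,1)(W); every one is W ⇒ L
(2,4): moves to (1,4)(W), (2,3)(W), (1,3)(W); every one is W ⇒ L
(2,6): moves to (1,6)(W), (2,5)(W), (2,1)(W), (1,5)(W); every one is W ⇒ L
(4,0): the only move is to (3,0)(W), a W ⇒ L
(4,2): moves to (3,2)(W), (4,1)(W), (3,1)(W); every one is W ⇒ L
(4,4): moves to (3,4)(W), (4,3)(W), (3,3)(W); every one is W ⇒ L
(4,6): moves to (3,6)(W), (4,5)(W), (4,1)(W), (3,5)(W); every one is W ⇒ L
(6,0): moves to (5,0)(W), (1,0)(W); every one is W ⇒ L
(6,2): moves to (5,2)(W), (1,2)(W), (6,1)(W), (5,1)(W); every one is W ⇒ L
(6,4): moves to (5,4)(W), (1,4)(W), (6,3)(W), (5,3)(W); every one is W ⇒ L
(6,6): moves to (5,6)(W), (1,6)(W), (6,5)(W), (6,1)(W), (5,5)(W); every one is W ⇒ L
(8,0): moves to (7,0)(W), (3,0)(W); every one is W ⇒ L
(8,2): moves to (7,2)(W), (3,2)(W), (8,1)(W), (7,1)(W); every one is W ⇒ L
(8,4): moves to (7,4)(W), (3,4)(W), (8,3)(W), (7,3)(W); every one is W ⇒ L
(8,6): moves to (7,6)(W), (3,6)(W), (8,5)(W), (8,1)(W), (7,5)(W); every one is W ⇒ L
Every other cell has at least one move into one of the L cells above, so it is W.
The starting position (8,6) is L: whatever Maya does, the opponent receives a W position.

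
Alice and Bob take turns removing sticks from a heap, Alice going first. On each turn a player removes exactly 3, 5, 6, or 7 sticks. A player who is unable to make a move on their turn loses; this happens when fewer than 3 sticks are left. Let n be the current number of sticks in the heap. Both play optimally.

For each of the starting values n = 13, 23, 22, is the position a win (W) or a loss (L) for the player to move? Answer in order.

13: W, 23: W, 22: L

Classify positions by backward induction: terminal positions (no move available) are L. From any other position, the mover wins iff some move reaches an L.
n=0: no move → L
n=1: no move → L
n=2: no move → L
n=3: W (go to 0, an L position)
n=4: W (go to 1, an L position)
n=5: W (go to 2, an L position)
n=6: W (go to 1, an L position)
n=7: W (go to 2, an L position)
n=8: W (go to 2, an L position)
n=9: W (go to 2, an L position)
n=10: L (options 7(W), 5(W), 4(W), 3(W) are all W)
n=11: L (options 8(W), 6(W), 5(W), 4(W) are all W)
n=12: L (options 9(W), 7(W), 6(W), 5(W) are all W)
n=13: W (go to 10, an L position)
n=14: W (go to 11, an L position)
n=15: W (go to 12, an L position)
n=16: W (go to 11, an L position)
n=17: W (go to 12, an L position)
n=18: W (go to 12, an L position)
n=19: W (go to 12, an L position)
n=20: L (options 17(W), 15(W), 14(W), 13(W) are all W)
n=21: L (options 18(W), 16(W), 15(W), 14(W) are all W)
n=22: L (options 19(W), 17(W), 16(W), 15(W) are all W)
n=23: W (go to 20, an L position)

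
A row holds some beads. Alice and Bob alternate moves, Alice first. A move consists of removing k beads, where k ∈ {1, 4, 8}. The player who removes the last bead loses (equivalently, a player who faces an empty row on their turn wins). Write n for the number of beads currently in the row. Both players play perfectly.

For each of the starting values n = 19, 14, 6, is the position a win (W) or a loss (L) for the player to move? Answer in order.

19: W, 14: W, 6: L

Work bottom-up. With no move the player to move wins. Otherwise the position is W if at least one move leads to an L position for the opponent, and L if every move leads to a W.
n=0: no move; the opponent has just taken the last bead and therefore loses → W
n=1: the only move is to 0(W), a W ⇒ L
n=2: can move to 1, which is L ⇒ W
n=3: the only move is to 2(W), a W ⇒ L
n=4: can move to 3, which is L ⇒ W
n=5: can move to 1, which is L ⇒ W
n=6: moves to 5(W), 2(W); every one is W ⇒ L
n=7: can move to 6, which is L ⇒ W
n=8: moves to 7(W), 4(W), 0(W); every one is W ⇒ L
n=9: can move to 8, which is L ⇒ W
n=10: can move to 6, which is L ⇒ W
n=11: can move to 3, which is L ⇒ W
n=12: can move to 8, which is L ⇒ W
n=13: moves to 12(W), 9(W), 5(W); every one is W ⇒ L
n=14: can move to 13, which is L ⇒ W
n=15: moves to 14(W), 11(W), 7(W); every one is W ⇒ L
n=16: can move to 15, which is L ⇒ W
n=17: can move to 13, which is L ⇒ W
n=18: moves to 17(W), 14(W), 10(W); every one is W ⇒ L
n=19: can move to 18, which is L ⇒ W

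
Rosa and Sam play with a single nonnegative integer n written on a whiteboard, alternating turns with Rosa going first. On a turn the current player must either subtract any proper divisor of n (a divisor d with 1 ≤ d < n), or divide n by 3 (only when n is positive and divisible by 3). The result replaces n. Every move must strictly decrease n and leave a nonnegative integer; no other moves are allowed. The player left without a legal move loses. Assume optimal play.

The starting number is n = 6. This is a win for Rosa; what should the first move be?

Move to 4.

Build the W/L table. Terminal = L. A non-terminal position is W if it has a move to some L; otherwise it is L.
n=0: no move → L
n=1: no move → L
n=2: can move to 1, which is L ⇒ W
n=3: can move to 1, which is L ⇒ W
n=4: moves to 2(W), 3(W); every one is W ⇒ L
n=5: can move to 4, which is L ⇒ W
n=6: can move to 4, which is L ⇒ W
From 6, the L positions reachable in one move are: 4.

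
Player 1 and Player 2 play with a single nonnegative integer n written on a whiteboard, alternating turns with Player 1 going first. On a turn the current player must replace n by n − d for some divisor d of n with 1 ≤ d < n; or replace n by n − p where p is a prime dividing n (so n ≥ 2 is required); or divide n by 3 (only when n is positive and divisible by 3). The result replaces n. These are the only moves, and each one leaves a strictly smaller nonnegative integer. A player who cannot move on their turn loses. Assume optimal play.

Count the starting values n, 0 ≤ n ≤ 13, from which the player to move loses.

Classify positions by backward induction: terminal positions (no move available) are L. From any other position, the mover wins iff some move reaches an L.
n=0: no move → L
n=1: no move → L
n=2: reaches L-position 0 → W
n=3: reaches L-position 0 → W
n=4: only reaches 2(W), 3(W), all W → L
n=5: reaches L-position 0 → W
n=6: reaches L-position 4 → W
n=7: reaches L-position 0 → W
n=8: reaches L-position 4 → W
n=9: only reaches 3(W), 6(W), 8(W), all W → L
n=10: reaches L-position 9 → W
n=11: reaches L-position 0 → W
n=12: reaches L-position 4 → W
n=13: reaches L-position 0 → W
L entries with 0 ≤ n ≤ 13: n = 0, 1, 4, 9; that makes 4.

4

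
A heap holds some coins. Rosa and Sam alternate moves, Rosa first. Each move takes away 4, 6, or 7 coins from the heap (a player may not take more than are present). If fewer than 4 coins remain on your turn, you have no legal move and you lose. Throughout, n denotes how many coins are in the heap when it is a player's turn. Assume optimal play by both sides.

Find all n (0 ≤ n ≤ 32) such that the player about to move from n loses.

Use the standard recursion: the mover loses at a terminal position; elsewhere, the mover wins exactly when some move hands the opponent an L position.
n=0: no move → L
n=1: no move → L
n=2: no move → L
n=3: no move → L
n=4: reaches L-position 0 → W
n=5: reaches L-position 1 → W
n=6: reaches L-position 2 → W
n=7: reaches L-position 3 → W
n=8: reaches L-position 2 → W
n=9: reaches L-position 3 → W
n=10: reaches L-position 3 → W
n=11: only reaches 7(W), 5(W), 4(W), all W → L
n=12: only reaches 8(W), 6(W), 5(W), all W → L
n=13: only reaches 9(W), 7(W), 6(W), all W → L
n=14: only reaches 10(W), 8(W), 7(W), all W → L
n=15: reaches L-position 11 → W
n=16: reaches L-position 12 → W
n=17: reaches L-position 13 → W
n=18: reaches L-position 14 → W
n=19: reaches L-position 13 → W
n=20: reaches L-position 14 → W
n=21: reaches L-position 14 → W
n=22: only reaches 18(W), 16(W), 15(W), all W → L
n=23: only reaches 19(W), 17(W), 16(W), all W → L
n=24: only reaches 20(W), 18(W), 17(W), all W → L
n=25: only reaches 21(W), 19(W), 18(W), all W → L
n=26: reaches L-position 22 → W
n=27: reaches L-position 23 → W
n=28: reaches L-position 24 → W
n=29: reaches L-position 25 → W
n=30: reaches L-position 24 → W
n=31: reaches L-position 25 → W
n=32: reaches L-position 25 → W
The losing starting values of n are exactly the entries labelled L in this table (12 of them).

0, 1, 2, 3, 11, 12, 13, 14, 22, 23, 24, 25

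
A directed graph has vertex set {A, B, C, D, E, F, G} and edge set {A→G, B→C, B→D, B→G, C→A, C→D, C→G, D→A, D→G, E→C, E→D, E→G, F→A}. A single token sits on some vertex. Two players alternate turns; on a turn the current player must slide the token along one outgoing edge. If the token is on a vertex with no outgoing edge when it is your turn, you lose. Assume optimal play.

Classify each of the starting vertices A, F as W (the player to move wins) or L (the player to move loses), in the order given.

Label each position W (a win for the player to move) or L (a loss). A position with no legal move is L; any other position is W exactly when some move reaches an L, and L when every move reaches a W.
Every edge goes from a vertex to one that appears earlier in the order G, A, D, C, E, B, F, so processing vertices in that order labels each vertex after all of its successors.
G: no outgoing edge → L
A: reaches L-position G → W
D: reaches L-position G → W
C: reaches L-position G → W
E: reaches L-position G → W
B: reaches L-position G → W
F: only reaches A(W), which is W → L

A: W, F: L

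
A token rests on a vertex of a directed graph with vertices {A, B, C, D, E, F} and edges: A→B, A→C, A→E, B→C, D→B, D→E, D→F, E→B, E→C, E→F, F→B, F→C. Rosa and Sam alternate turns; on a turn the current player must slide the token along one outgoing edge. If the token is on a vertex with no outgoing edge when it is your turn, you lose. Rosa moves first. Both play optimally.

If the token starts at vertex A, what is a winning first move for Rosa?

Work bottom-up. With no move the player to move loses. Otherwise the position is W if at least one move leads to an L position for the opponent, and L if every move leads to a W.
Every edge goes from a vertex to one that appears earlier in the order C, B, F, E, A, D, so processing vertices in that order labels each vertex after all of its successors.
C: no outgoing edge → L
B: reaches L-position C → W
F: reaches L-position C → W
E: reaches L-position C → W
A: reaches L-position C → W
D: only reaches E(W), F(W), B(W), all W → L
From A, the L positions reachable in one move are: C.

Move to C.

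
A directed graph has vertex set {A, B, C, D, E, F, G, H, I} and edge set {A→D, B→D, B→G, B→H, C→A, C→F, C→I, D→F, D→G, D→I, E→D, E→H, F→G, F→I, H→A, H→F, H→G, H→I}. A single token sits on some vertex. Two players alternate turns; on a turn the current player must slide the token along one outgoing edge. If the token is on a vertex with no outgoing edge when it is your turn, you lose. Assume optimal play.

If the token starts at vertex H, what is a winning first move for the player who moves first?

Positions with no move are L. A position that does have a move is losing for the player to move precisely when every available move leads to a winning position for the opponent. Fill in the labels:
Every edge goes from a vertex to one that appears earlier in the order G, I, F, D, A, H, C, B, E, so processing vertices in that order labels each vertex after all of its successors.
G: no outgoing edge → L
I: no outgoing edge → L
F: can move to I, which is L ⇒ W
D: can move to I, which is L ⇒ W
A: the only move is to D(W), a W ⇒ L
H: can move to A, which is L ⇒ W
C: can move to A, which is L ⇒ W
B: can move to G, which is L ⇒ W
E: moves to H(W), D(W); every one is W ⇒ L
From H, the L positions reachable in one move are: A, I, G. Any move reaching one of these is winning.

Move to A.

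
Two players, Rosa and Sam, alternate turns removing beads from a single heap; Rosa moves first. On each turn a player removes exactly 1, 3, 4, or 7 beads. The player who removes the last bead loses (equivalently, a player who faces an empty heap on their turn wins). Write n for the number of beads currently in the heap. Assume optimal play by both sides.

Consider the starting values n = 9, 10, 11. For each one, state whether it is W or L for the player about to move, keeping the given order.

Work bottom-up. With no move the player to move wins. Otherwise the position is W if at least one move leads to an L position for the opponent, and L if every move leads to a W.
n=0: no move; the opponent has just taken the last bead and therefore loses → W
n=1: →0(W) only, which is W, so L
n=2: →1(L), so W
n=3: →2(W), 0(W) — all W, so L
n=4: →3(L), so W
n=5: →1(L), so W
n=6: →3(L), so W
n=7: →3(L), so W
n=8: →1(L), so W
n=9: →8(W), 6(W), 5(W), 2(W) — all W, so L
n=10: →9(L), so W
n=11: →10(W), 8(W), 7(W), 4(W) — all W, so L

9: L, 10: W, 11: L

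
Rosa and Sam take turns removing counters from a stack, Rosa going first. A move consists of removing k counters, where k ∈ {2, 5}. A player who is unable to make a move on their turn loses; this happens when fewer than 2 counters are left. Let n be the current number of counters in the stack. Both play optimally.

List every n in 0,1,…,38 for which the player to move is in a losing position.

0, 1, 4, 7, 8, 11, 14, 15, 18, 21, 22, 25, 28, 29, 32, 35, 36

Classify positions by backward induction: terminal positions (no move available) are L. From any other position, the mover wins iff some move reaches an L.
n=0: no move → L
n=1: no move → L
n=2: reaches L-position 0 → W
n=3: reaches L-position 1 → W
n=4: only reaches 2(W), which is W → L
n=5: reaches L-position 0 → W
n=6: reaches L-position 4 → W
n=7: only reaches 5(W), 2(W), all W → L
n=8: only reaches 6(W), 3(W), all W → L
n=9: reaches L-position 7 → W
n=10: reaches L-position 8 → W
n=11: only reaches 9(W), 6(W), all W → L
n=12: reaches L-position 7 → W
n=13: reaches L-position 11 → W
n=14: only reaches 12(W), 9(W), all W → L
n=15: only reaches 13(W), 10(W), all W → L
n=16: reaches L-position 14 → W
n=17: reaches L-position 15 → W
n=18: only reaches 16(W), 13(W), all W → L
n=19: reaches L-position 14 → W
n=20: reaches L-position 18 → W
n=21: only reaches 19(W), 16(W), all W → L
n=22: only reaches 20(W), 17(W), all W → L
n=23: reaches L-position 21 → W
n=24: reaches L-position 22 → W
n=25: only reaches 23(W), 20(W), all W → L
n=26: reaches L-position 21 → W
n=27: reaches L-position 25 → W
n=28: only reaches 26(W), 23(W), all W → L
n=29: only reaches 27(W), 24(W), all W → L
n=30: reaches L-position 28 → W
n=31: reaches L-position 29 → W
n=32: only reaches 30(W), 27(W), all W → L
n=33: reaches L-position 28 → W
n=34: reaches L-position 32 → W
n=35: only reaches 33(W), 30(W), all W → L
n=36: only reaches 34(W), 31(W), all W → L
n=37: reaches L-position 35 → W
n=38: reaches L-position 36 → W
Reading off the rows marked L gives the requested list; there are 17 such values of n.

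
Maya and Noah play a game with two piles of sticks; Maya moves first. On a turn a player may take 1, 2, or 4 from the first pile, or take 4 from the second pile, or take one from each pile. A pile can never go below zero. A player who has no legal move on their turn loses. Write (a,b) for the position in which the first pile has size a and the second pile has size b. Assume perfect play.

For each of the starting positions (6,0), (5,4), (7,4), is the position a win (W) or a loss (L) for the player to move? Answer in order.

(6,0): L, (5,4): L, (7,4): W

Classify positions by backward induction: terminal positions (no move available) are L. From any other position, the mover wins iff some move reaches an L.
No move ever increases a pile, so every position that can arise here has a ≤ 7 and b ≤ 4; it is enough to label the cells with 0 ≤ a ≤ 7 and 0 ≤ b ≤ 4.
Every move lowers a or b (never raises either), so fill the grid row by row in increasing a, and left to right within a row: each cell's successors are then already labelled.
      b=0  b=1  b=2  b=3  b=4
a=0:    L    L    L    L    W
a=1:    W    W    W    W    W
a=2:    W    W    W    W    L
a=3:    L    L    L    L    W
a=4:    W    W    W    W    W
a=5:    W    W    W    W    L
a=6:    L    L    L    L    W
a=7:    W    W    W    W    W
Cells with no legal move (terminal, hence L): (0,0), (0,1), (0,2), (0,3).
The remaining L cells, each justified by listing all of its moves:
(2,4): →(1,4)(W), (0,4)(W), (2,0)(W), (1,3)(W) — all W, so L
(3,0): →(2,0)(W), (1,0)(W) — all W, so L
(3,1): →(2,1)(W), (1,1)(W), (2,0)(W) — all W, so L
(3,2): →(2,2)(W), (1,2)(W), (2,1)(W) — all W, so L
(3,3): →(2,3)(W), (1,3)(W), (2,2)(W) — all W, so L
(5,4): →(4,4)(W), (3,4)(W), (1,4)(W), (5,0)(W), (4,3)(W) — all W, so L
(6,0): →(5,0)(W), (4,0)(W), (2,0)(W) — all W, so L
(6,1): →(5,1)(W), (4,1)(W), (2,1)(W), (5,0)(W) — all W, so L
(6,2): →(5,2)(W), (4,2)(W), (2,2)(W), (5,1)(W) — all W, so L
(6,3): →(5,3)(W), (4,3)(W), (2,3)(W), (5,2)(W) — all W, so L
Every other cell has at least one move into one of the L cells above, so it is W.
(6,0): one of the L cells justified above, so L
(5,4): one of the L cells justified above, so L
(7,4): the move to (5,4) reaches an L cell, so W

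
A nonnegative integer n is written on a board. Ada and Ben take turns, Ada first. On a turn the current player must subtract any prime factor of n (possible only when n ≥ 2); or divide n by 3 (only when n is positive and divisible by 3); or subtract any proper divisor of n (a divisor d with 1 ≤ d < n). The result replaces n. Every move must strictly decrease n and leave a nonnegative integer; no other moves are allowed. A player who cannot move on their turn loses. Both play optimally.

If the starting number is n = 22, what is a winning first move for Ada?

Move to 20.

Classify positions by backward induction: terminal positions (no move available) are L. From any other position, the mover wins iff some move reaches an L.
n=0: no move → L
n=1: no move → L
n=2: W (go to 0, an L position)
n=3: W (go to 0, an L position)
n=4: L (options 2(W), 3(W) are all W)
n=5: W (go to 0, an L position)
n=6: W (go to 4, an L position)
n=7: W (go to 0, an L position)
n=8: W (go to 4, an L position)
n=9: L (options 3(W), 6(W), 8(W) are all W)
n=10: W (go to 9, an L position)
n=11: W (go to 0, an L position)
n=12: W (go to 4, an L position)
n=13: W (go to 0, an L position)
n=14: L (options 7(W), 12(W), 13(W) are all W)
n=15: W (go to 14, an L position)
n=16: W (go to 14, an L position)
n=17: W (go to 0, an L position)
n=18: W (go to 9, an L position)
n=19: W (go to 0, an L position)
n=20: L (options 10(W), 15(W), 16(W), 18(W), 19(W) are all W)
n=21: W (go to 14, an L position)
n=22: W (go to 20, an L position)
From 22, the L positions reachable in one move are: 20.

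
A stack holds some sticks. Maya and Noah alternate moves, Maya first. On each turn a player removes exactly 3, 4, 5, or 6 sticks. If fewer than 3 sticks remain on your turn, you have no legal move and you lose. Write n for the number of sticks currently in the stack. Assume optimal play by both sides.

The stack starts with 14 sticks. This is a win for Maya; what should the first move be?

Use the standard recursion: the mover loses at a terminal position; elsewhere, the mover wins exactly when some move hands the opponent an L position.
n=0: no move → L
n=1: no move → L
n=2: no move → L
n=3: reaches L-position 0 → W
n=4: reaches L-position 1 → W
n=5: reaches L-position 2 → W
n=6: reaches L-position 2 → W
n=7: reaches L-position 2 → W
n=8: reaches L-position 2 → W
n=9: only reaches 6(W), 5(W), 4(W), 3(W), all W → L
n=10: only reaches 7(W), 6(W), 5(W), 4(W), all W → L
n=11: only reaches 8(W), 7(W), 6(W), 5(W), all W → L
n=12: reaches L-position 9 → W
n=13: reaches L-position 10 → W
n=14: reaches L-position 11 → W
From 14, the L positions reachable in one move are: 11, 10, 9. Any move reaching one of these is winning.

Remove 3, leaving 11.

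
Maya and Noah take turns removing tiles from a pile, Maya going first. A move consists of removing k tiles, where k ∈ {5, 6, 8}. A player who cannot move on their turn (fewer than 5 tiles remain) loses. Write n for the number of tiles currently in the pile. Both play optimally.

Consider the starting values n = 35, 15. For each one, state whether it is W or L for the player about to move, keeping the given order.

Build the W/L table. Terminal = L. A non-terminal position is W if it has a move to some L; otherwise it is L.
n=0: no move → L
n=1: no move → L
n=2: no move → L
n=3: no move → L
n=4: no move → L
n=5: W (go to 0, an L position)
n=6: W (go to 1, an L position)
n=7: W (go to 2, an L position)
n=8: W (go to 3, an L position)
n=9: W (go to 4, an L position)
n=10: W (go to 4, an L position)
n=11: W (go to 3, an L position)
n=12: W (go to 4, an L position)
n=13: L (options 8(W), 7(W), 5(W) are all W)
n=14: L (options 9(W), 8(W), 6(W) are all W)
n=15: L (options 10(W), 9(W), 7(W) are all W)
n=16: L (options 11(W), 10(W), 8(W) are all W)
n=17: L (options 12(W), 11(W), 9(W) are all W)
n=18: W (go to 13, an L position)
n=19: W (go to 14, an L position)
n=20: W (go to 15, an L position)
n=21: W (go to 16, an L position)
n=22: W (go to 17, an L position)
n=23: W (go to 17, an L position)
n=24: W (go to 16, an L position)
n=25: W (go to 17, an L position)
n=26: L (options 21(W), 20(W), 18(W) are all W)
n=27: L (options 22(W), 21(W), 19(W) are all W)
n=28: L (options 23(W), 22(W), 20(W) are all W)
n=29: L (options 24(W), 23(W), 21(W) are all W)
n=30: L (options 25(W), 24(W), 22(W) are all W)
n=31: W (go to 26, an L position)
n=32: W (go to 27, an L position)
n=33: W (go to 28, an L position)
n=34: W (go to 29, an L position)
n=35: W (go to 30, an L position)

35: W, 15: L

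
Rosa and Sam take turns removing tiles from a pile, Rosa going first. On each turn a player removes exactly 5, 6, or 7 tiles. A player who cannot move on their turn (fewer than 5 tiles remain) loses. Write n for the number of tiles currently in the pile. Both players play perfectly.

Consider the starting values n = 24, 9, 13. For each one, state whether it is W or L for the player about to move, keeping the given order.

24: L, 9: W, 13: L

Compute win/loss labels from the base case upward. A position with no move is L. Any other position is W if it can reach an L in one move, else L.
n=0: no move → L
n=1: no move → L
n=2: no move → L
n=3: no move → L
n=4: no move → L
n=5: reaches L-position 0 → W
n=6: reaches L-position 1 → W
n=7: reaches L-position 2 → W
n=8: reaches L-position 3 → W
n=9: reaches L-position 4 → W
n=10: reaches L-position 4 → W
n=11: reaches L-position 4 → W
n=12: only reaches 7(W), 6(W), 5(W), all W → L
n=13: only reaches 8(W), 7(W), 6(W), all W → L
n=14: only reaches 9(W), 8(W), 7(W), all W → L
n=15: only reaches 10(W), 9(W), 8(W), all W → L
n=16: only reaches 11(W), 10(W), 9(W), all W → L
n=17: reaches L-position 12 → W
n=18: reaches L-position 13 → W
n=19: reaches L-position 14 → W
n=20: reaches L-position 15 → W
n=21: reaches L-position 16 → W
n=22: reaches L-position 16 → W
n=23: reaches L-position 16 → W
n=24: only reaches 19(W), 18(W), 17(W), all W → L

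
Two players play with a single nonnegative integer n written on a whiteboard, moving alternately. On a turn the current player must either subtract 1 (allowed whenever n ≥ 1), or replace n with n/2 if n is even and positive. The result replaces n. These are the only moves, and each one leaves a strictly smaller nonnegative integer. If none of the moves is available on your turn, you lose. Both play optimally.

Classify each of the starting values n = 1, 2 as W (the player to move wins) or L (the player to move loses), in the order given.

1: W, 2: L

Label each position W (a win for the player to move) or L (a loss). A position with no legal move is L; any other position is W exactly when some move reaches an L, and L when every move reaches a W.
n=0: no move → L
n=1: reaches L-position 0 → W
n=2: only reaches 1(W), which is W → L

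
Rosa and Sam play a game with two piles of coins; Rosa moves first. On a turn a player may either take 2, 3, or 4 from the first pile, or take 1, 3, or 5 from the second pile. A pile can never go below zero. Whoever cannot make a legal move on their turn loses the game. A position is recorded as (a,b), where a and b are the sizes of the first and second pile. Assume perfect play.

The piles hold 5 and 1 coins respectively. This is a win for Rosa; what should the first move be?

Move to (3,1).

Build the W/L table. Terminal = L. A non-terminal position is W if it has a move to some L; otherwise it is L.
No move ever increases a pile, so every position that can arise here has a ≤ 5 and b ≤ 1; it is enough to label the cells with 0 ≤ a ≤ 5 and 0 ≤ b ≤ 1.
Every move lowers a or b (never raises either), so fill the grid row by row in increasing a, and left to right within a row: each cell's successors are then already labelled.
      b=0  b=1
a=0:    L    W
a=1:    L    W
a=2:    W    L
a=3:    W    L
a=4:    W    W
a=5:    W    W
Cells with no legal move (terminal, hence L): (0,0), (1,0).
The remaining L cells, each justified by listing all of its moves:
(2,1): only reaches (0,1)(W), (2,0)(W), all W → L
(3,1): only reaches (1,1)(W), (0,1)(W), (3,0)(W), all W → L
Every other cell has at least one move into one of the L cells above, so it is W.
From (5,1), the L positions reachable in one move are: (3,1), (2,1). Any move reaching one of these is winning.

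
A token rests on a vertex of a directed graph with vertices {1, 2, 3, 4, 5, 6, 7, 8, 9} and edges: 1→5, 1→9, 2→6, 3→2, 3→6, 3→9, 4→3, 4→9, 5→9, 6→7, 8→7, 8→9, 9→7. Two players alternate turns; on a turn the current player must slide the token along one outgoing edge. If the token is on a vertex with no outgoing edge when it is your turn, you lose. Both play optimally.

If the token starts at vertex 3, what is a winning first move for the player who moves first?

Move to 2.

Compute win/loss labels from the base case upward. A position with no move is L. Any other position is W if it can reach an L in one move, else L.
Every edge goes from a vertex to one that appears earlier in the order 7, 9, 5, 1, 6, 2, 3, 4, 8, so processing vertices in that order labels each vertex after all of its successors.
7: no outgoing edge → L
9: →7(L), so W
5: →9(W) only, which is W, so L
1: →5(L), so W
6: →7(L), so W
2: →6(W) only, which is W, so L
3: →2(L), so W
4: →3(W), 9(W) — all W, so L
8: →7(L), so W
From 3, the L positions reachable in one move are: 2.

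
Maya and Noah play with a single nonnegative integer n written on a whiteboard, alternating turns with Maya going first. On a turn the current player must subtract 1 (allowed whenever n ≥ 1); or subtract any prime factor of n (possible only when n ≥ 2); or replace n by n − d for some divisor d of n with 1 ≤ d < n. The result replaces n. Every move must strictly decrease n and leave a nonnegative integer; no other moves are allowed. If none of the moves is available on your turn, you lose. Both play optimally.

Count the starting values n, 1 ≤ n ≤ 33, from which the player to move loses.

6

Work bottom-up. With no move the player to move loses. Otherwise the position is W if at least one move leads to an L position for the opponent, and L if every move leads to a W.
n=0: no move → L
n=1: →0(L), so W
n=2: →0(L), so W
n=3: →0(L), so W
n=4: →2(W), 3(W) — all W, so L
n=5: →0(L), so W
n=6: →4(L), so W
n=7: →0(L), so W
n=8: →4(L), so W
n=9: →6(W), 8(W) — all W, so L
n=10: →9(L), so W
n=11: →0(L), so W
n=12: →9(L), so W
n=13: →0(L), so W
n=14: →7(W), 12(W), 13(W) — all W, so L
n=15: →14(L), so W
n=16: →14(L), so W
n=17: →0(L), so W
n=18: →9(L), so W
n=19: →0(L), so W
n=20: →10(W), 15(W), 16(W), 18(W), 19(W) — all W, so L
n=21: →14(L), so W
n=22: →20(L), so W
n=23: →0(L), so W
n=24: →20(L), so W
n=25: →20(L), so W
n=26: →13(W), 24(W), 25(W) — all W, so L
n=27: →26(L), so W
n=28: →14(L), so W
n=29: →0(L), so W
n=30: →20(L), so W
n=31: →0(L), so W
n=32: →16(W), 24(W), 28(W), 30(W), 31(W) — all W, so L
n=33: →32(L), so W
L entries with 1 ≤ n ≤ 33 (n=0 is outside the asked range and is not counted): n = 4, 9, 14, 20, 26, 32; that makes 6.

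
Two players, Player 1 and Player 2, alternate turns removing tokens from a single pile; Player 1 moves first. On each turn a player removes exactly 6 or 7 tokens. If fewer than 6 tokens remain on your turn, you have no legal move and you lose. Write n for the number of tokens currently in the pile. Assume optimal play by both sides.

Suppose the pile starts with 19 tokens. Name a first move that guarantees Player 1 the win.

Classify positions by backward induction: terminal positions (no move available) are L. From any other position, the mover wins iff some move reaches an L.
n=0: no move → L
n=1: no move → L
n=2: no move → L
n=3: no move → L
n=4: no move → L
n=5: no move → L
n=6: →0(L), so W
n=7: →1(L), so W
n=8: →2(L), so W
n=9: →3(L), so W
n=10: →4(L), so W
n=11: →5(L), so W
n=12: →5(L), so W
n=13: →7(W), 6(W) — all W, so L
n=14: →8(W), 7(W) — all W, so L
n=15: →9(W), 8(W) — all W, so L
n=16: →10(W), 9(W) — all W, so L
n=17: →11(W), 10(W) — all W, so L
n=18: →12(W), 11(W) — all W, so L
n=19: →13(L), so W
From 19, the L positions reachable in one move are: 13.

Remove 6, leaving 13.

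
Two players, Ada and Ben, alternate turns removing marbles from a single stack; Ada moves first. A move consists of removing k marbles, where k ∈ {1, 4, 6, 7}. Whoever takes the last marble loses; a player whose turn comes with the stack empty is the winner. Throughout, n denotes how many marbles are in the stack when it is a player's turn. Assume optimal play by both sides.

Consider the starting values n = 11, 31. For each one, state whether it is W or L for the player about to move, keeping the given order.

11: L, 31: W

Work bottom-up. With no move the player to move wins. Otherwise the position is W if at least one move leads to an L position for the opponent, and L if every move leads to a W.
n=0: no move; the opponent has just taken the last marble and therefore loses → W
n=1: →0(W) only, which is W, so L
n=2: →1(L), so W
n=3: →2(W) only, which is W, so L
n=4: →3(L), so W
n=5: →1(L), so W
n=6: →5(W), 2(W), 0(W) — all W, so L
n=7: →6(L), so W
n=8: →1(L), so W
n=9: →3(L), so W
n=10: →6(L), so W
n=11: →10(W), 7(W), 5(W), 4(W) — all W, so L
n=12: →11(L), so W
n=13: →6(L), so W
n=14: →13(W), 10(W), 8(W), 7(W) — all W, so L
n=15: →14(L), so W
n=16: →15(W), 12(W), 10(W), 9(W) — all W, so L
n=17: →16(L), so W
n=18: →14(L), so W
n=19: →18(W), 15(W), 13(W), 12(W) — all W, so L
n=20: →19(L), so W
n=21: →14(L), so W
n=22: →16(L), so W
n=23: →19(L), so W
n=24: →23(W), 20(W), 18(W), 17(W) — all W, so L
n=25: →24(L), so W
n=26: →19(L), so W
n=27: →26(W), 23(W), 21(W), 20(W) — all W, so L
n=28: →27(L), so W
n=29: →28(W), 25(W), 23(W), 22(W) — all W, so L
n=30: →29(L), so W
n=31: →27(L), so W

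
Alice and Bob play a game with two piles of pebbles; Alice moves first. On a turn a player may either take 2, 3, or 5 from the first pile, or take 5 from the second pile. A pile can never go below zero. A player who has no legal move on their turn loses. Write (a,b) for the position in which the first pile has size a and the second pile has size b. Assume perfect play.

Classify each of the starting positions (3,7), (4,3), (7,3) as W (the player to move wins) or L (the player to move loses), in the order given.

Classify positions by backward induction: terminal positions (no move available) are L. From any other position, the mover wins iff some move reaches an L.
No move ever increases a pile, so every position that can arise here has a ≤ 7 and b ≤ 7; it is enough to label the cells with 0 ≤ a ≤ 7 and 0 ≤ b ≤ 7.
Every move lowers a or b (never raises either), so fill the grid row by row in increasing a, and left to right within a row: each cell's successors are then already labelled.
      b=0  b=1  b=2  b=3  b=4  b=5  b=6  b=7
a=0:    L    L    L    L    L    W    W    W
a=1:    L    L    L    L    L    W    W    W
a=2:    W    W    W    W    W    L    L    L
a=3:    W    W    W    W    W    L    L    L
a=4:    W    W    W    W    W    W    W    W
a=5:    W    W    W    W    W    W    W    W
a=6:    W    W    W    W    W    W    W    W
a=7:    L    L    L    L    L    W    W    W
Cells with no legal move (terminal, hence L): (0,0), (0,1), (0,2), (0,3), (0,4), (1,0), (1,1), (1,2), (1,3), (1,4).
The remaining L cells, each justified by listing all of its moves:
(2,5): →(0,5)(W), (2,0)(W) — all W, so L
(2,6): →(0,6)(W), (2,1)(W) — all W, so L
(2,7): →(0,7)(W), (2,2)(W) — all W, so L
(3,5): →(1,5)(W), (0,5)(W), (3,0)(W) — all W, so L
(3,6): →(1,6)(W), (0,6)(W), (3,1)(W) — all W, so L
(3,7): →(1,7)(W), (0,7)(W), (3,2)(W) — all W, so L
(7,0): →(5,0)(W), (4,0)(W), (2,0)(W) — all W, so L
(7,1): →(5,1)(W), (4,1)(W), (2,1)(W) — all W, so L
(7,2): →(5,2)(W), (4,2)(W), (2,2)(W) — all W, so L
(7,3): →(5,3)(W), (4,3)(W), (2,3)(W) — all W, so L
(7,4): →(5,4)(W), (4,4)(W), (2,4)(W) — all W, so L
Every other cell has at least one move into one of the L cells above, so it is W.
(3,7): one of the L cells justified above, so L
(4,3): the move to (1,3) reaches an L cell, so W
(7,3): one of the L cells justified above, so L

(3,7): L, (4,3): W, (7,3): L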